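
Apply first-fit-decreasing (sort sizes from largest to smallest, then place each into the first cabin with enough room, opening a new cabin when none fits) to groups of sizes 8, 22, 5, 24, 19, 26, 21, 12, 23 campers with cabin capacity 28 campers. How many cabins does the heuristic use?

Sorted descending: 26, 24, 23, 22, 21, 19, 12, 8, 5.
  26 → cabin 1 (new)  [load 26/28]
  24 → cabin 2 (new)  [load 24/28]
  23 → cabin 3 (new)  [load 23/28]
  22 → cabin 4 (new)  [load 22/28]
  21 → cabin 5 (new)  [load 21/28]
  19 → cabin 6 (new)  [load 19/28]
  12 → cabin 7 (new)  [load 12/28]
  8 → cabin 6  [load 27/28]
  5 → cabin 3  [load 28/28]
7 cabins opened.

7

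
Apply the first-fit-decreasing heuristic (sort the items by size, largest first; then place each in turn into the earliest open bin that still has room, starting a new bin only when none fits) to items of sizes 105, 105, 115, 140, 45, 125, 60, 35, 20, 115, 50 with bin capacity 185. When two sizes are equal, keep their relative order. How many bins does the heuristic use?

Sorted descending: 140, 125, 115, 115, 105, 105, 60, 50, 45, 35, 20.
  140 → bin 1 (new)  [load 140/185]
  125 → bin 2 (new)  [load 125/185]
  115 → bin 3 (new)  [load 115/185]
  115 → bin 4 (new)  [load 115/185]
  105 → bin 5 (new)  [load 105/185]
  105 → bin 6 (new)  [load 105/185]
  60 → bin 2  [load 185/185]
  50 → bin 3  [load 165/185]
  45 → bin 1  [load 185/185]
  35 → bin 4  [load 150/185]
  20 → bin 3  [load 185/185]
6 bins opened.

6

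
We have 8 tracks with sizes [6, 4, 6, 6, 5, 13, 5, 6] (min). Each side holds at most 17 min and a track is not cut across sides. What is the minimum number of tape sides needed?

Total = 13 + 6 + 6 + 6 + 6 + 5 + 5 + 4 = 51 min.
Lower bound: ⌈51/17⌉ = 3 tape sides.
A packing using 3 tape sides:
  side 1: 13 + 4 = 17
  side 2: 6 + 6 + 5 = 17
  side 3: 6 + 6 + 5 = 17
This matches the lower bound, so 3 is optimal.

3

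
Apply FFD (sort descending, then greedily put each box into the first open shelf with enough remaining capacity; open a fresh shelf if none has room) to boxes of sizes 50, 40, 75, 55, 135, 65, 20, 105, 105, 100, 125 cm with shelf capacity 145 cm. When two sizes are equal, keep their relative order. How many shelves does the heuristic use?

7

Sorted descending: 135, 125, 105, 105, 100, 75, 65, 55, 50, 40, 20.
  135 → shelf 1 (new)  [load 135/145]
  125 → shelf 2 (new)  [load 125/145]
  105 → shelf 3 (new)  [load 105/145]
  105 → shelf 4 (new)  [load 105/145]
  100 → shelf 5 (new)  [load 100/145]
  75 → shelf 6 (new)  [load 75/145]
  65 → shelf 6  [load 140/145]
  55 → shelf 7 (new)  [load 55/145]
  50 → shelf 7  [load 105/145]
  40 → shelf 3  [load 145/145]
  20 → shelf 2  [load 145/145]
7 shelves opened.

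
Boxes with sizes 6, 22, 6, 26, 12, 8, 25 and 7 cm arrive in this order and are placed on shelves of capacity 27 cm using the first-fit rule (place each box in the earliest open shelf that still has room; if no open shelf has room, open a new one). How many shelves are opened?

  6 → shelf 1 (new)  [load 6/27]
  22 → shelf 2 (new)  [load 22/27]
  6 → shelf 1  [load 12/27]
  26 → shelf 3 (new)  [load 26/27]
  12 → shelf 1  [load 24/27]
  8 → shelf 4 (new)  [load 8/27]
  25 → shelf 5 (new)  [load 25/27]
  7 → shelf 4  [load 15/27]
5 shelves opened.

5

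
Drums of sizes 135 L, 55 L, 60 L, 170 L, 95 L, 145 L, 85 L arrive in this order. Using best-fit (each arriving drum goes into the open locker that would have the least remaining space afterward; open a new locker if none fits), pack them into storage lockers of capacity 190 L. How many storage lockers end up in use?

5

  135 → locker 1 (new)  [load 135/190]
  55 → locker 1  [load 190/190]
  60 → locker 2 (new)  [load 60/190]
  170 → locker 3 (new)  [load 170/190]
  95 → locker 2  [load 155/190]
  145 → locker 4 (new)  [load 145/190]
  85 → locker 5 (new)  [load 85/190]
5 storage lockers opened.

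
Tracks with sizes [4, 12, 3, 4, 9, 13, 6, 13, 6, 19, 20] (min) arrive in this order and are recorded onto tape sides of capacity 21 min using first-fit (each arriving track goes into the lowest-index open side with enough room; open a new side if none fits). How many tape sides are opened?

  4 → side 1 (new)  [load 4/21]
  12 → side 1  [load 16/21]
  3 → side 1  [load 19/21]
  4 → side 2 (new)  [load 4/21]
  9 → side 2  [load 13/21]
  13 → side 3 (new)  [load 13/21]
  6 → side 2  [load 19/21]
  13 → side 4 (new)  [load 13/21]
  6 → side 3  [load 19/21]
  19 → side 5 (new)  [load 19/21]
  20 → side 6 (new)  [load 20/21]
6 tape sides opened.

6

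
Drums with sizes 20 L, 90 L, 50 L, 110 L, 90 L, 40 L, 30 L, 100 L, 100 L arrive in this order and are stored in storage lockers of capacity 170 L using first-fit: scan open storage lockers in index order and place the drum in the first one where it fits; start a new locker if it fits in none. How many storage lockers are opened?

5

  20 → locker 1 (new)  [load 20/170]
  90 → locker 1  [load 110/170]
  50 → locker 1  [load 160/170]
  110 → locker 2 (new)  [load 110/170]
  90 → locker 3 (new)  [load 90/170]
  40 → locker 2  [load 150/170]
  30 → locker 3  [load 120/170]
  100 → locker 4 (new)  [load 100/170]
  100 → locker 5 (new)  [load 100/170]
5 storage lockers opened.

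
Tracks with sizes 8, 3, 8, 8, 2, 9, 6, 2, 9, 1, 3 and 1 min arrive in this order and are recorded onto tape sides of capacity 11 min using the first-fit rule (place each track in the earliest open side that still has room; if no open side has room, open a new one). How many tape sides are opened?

  8 → side 1 (new)  [load 8/11]
  3 → side 1  [load 11/11]
  8 → side 2 (new)  [load 8/11]
  8 → side 3 (new)  [load 8/11]
  2 → side 2  [load 10/11]
  9 → side 4 (new)  [load 9/11]
  6 → side 5 (new)  [load 6/11]
  2 → side 3  [load 10/11]
  9 → side 6 (new)  [load 9/11]
  1 → side 2  [load 11/11]
  3 → side 5  [load 9/11]
  1 → side 3  [load 11/11]
6 tape sides opened.

6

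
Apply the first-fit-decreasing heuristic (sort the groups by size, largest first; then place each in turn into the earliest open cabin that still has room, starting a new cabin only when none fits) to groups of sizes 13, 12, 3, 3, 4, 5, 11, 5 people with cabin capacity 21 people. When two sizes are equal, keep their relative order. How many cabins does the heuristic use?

Sorted descending: 13, 12, 11, 5, 5, 4, 3, 3.
  13 → cabin 1 (new)  [load 13/21]
  12 → cabin 2 (new)  [load 12/21]
  11 → cabin 3 (new)  [load 11/21]
  5 → cabin 1  [load 18/21]
  5 → cabin 2  [load 17/21]
  4 → cabin 2  [load 21/21]
  3 → cabin 1  [load 21/21]
  3 → cabin 3  [load 14/21]
3 cabins opened.

3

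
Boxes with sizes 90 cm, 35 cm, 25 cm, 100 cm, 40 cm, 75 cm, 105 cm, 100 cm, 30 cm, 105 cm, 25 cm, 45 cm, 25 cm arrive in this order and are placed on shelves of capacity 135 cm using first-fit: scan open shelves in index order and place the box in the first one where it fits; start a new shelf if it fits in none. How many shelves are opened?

  90 → shelf 1 (new)  [load 90/135]
  35 → shelf 1  [load 125/135]
  25 → shelf 2 (new)  [load 25/135]
  100 → shelf 2  [load 125/135]
  40 → shelf 3 (new)  [load 40/135]
  75 → shelf 3  [load 115/135]
  105 → shelf 4 (new)  [load 105/135]
  100 → shelf 5 (new)  [load 100/135]
  30 → shelf 4  [load 135/135]
  105 → shelf 6 (new)  [load 105/135]
  25 → shelf 5  [load 125/135]
  45 → shelf 7 (new)  [load 45/135]
  25 → shelf 6  [load 130/135]
7 shelves opened.

7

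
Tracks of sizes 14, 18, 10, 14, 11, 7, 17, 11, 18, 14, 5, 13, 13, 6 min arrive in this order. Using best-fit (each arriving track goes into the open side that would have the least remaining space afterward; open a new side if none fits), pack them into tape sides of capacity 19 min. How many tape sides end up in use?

11

  14 → side 1 (new)  [load 14/19]
  18 → side 2 (new)  [load 18/19]
  10 → side 3 (new)  [load 10/19]
  14 → side 4 (new)  [load 14/19]
  11 → side 5 (new)  [load 11/19]
  7 → side 5  [load 18/19]
  17 → side 6 (new)  [load 17/19]
  11 → side 7 (new)  [load 11/19]
  18 → side 8 (new)  [load 18/19]
  14 → side 9 (new)  [load 14/19]
  5 → side 1  [load 19/19]
  13 → side 10 (new)  [load 13/19]
  13 → side 11 (new)  [load 13/19]
  6 → side 10  [load 19/19]
11 tape sides opened.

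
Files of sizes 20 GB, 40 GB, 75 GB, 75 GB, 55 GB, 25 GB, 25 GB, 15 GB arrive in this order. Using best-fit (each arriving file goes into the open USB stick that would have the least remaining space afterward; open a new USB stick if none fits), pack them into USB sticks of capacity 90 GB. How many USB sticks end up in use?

4

  20 → USB stick 1 (new)  [load 20/90]
  40 → USB stick 1  [load 60/90]
  75 → USB stick 2 (new)  [load 75/90]
  75 → USB stick 3 (new)  [load 75/90]
  55 → USB stick 4 (new)  [load 55/90]
  25 → USB stick 1  [load 85/90]
  25 → USB stick 4  [load 80/90]
  15 → USB stick 2  [load 90/90]
4 USB sticks opened.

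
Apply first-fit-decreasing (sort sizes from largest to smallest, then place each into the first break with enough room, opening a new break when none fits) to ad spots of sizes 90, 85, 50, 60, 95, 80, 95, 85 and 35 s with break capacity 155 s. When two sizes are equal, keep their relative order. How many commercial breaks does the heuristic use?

Sorted descending: 95, 95, 90, 85, 85, 80, 60, 50, 35.
  95 → break 1 (new)  [load 95/155]
  95 → break 2 (new)  [load 95/155]
  90 → break 3 (new)  [load 90/155]
  85 → break 4 (new)  [load 85/155]
  85 → break 5 (new)  [load 85/155]
  80 → break 6 (new)  [load 80/155]
  60 → break 1  [load 155/155]
  50 → break 2  [load 145/155]
  35 → break 3  [load 125/155]
6 commercial breaks opened.

6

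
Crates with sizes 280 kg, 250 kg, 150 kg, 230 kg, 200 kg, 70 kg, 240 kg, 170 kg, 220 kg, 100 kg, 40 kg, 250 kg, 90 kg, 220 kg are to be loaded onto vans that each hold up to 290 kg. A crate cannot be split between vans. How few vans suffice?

Total = 280 + 250 + 250 + 240 + 230 + 220 + 220 + 200 + 170 + 150 + 100 + 90 + 70 + 40 = 2510 kg.
Lower bound: ⌈2510/290⌉ = 9 vans.
Also, 10 crates each exceed 145 kg, and no two of those can share a van, so at least 10 vans are needed.
A packing using 10 vans:
  van 1: 280 = 280
  van 2: 250 + 40 = 290
  van 3: 250 = 250
  van 4: 240 = 240
  van 5: 230 = 230
  van 6: 220 + 70 = 290
  van 7: 220 = 220
  van 8: 200 + 90 = 290
  van 9: 170 + 100 = 270
  van 10: 150 = 150
This matches the lower bound, so 10 is optimal.

10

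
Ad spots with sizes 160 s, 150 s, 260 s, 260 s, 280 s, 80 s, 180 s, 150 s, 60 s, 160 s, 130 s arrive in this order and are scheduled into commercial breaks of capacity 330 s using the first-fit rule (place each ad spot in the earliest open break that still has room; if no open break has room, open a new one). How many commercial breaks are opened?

  160 → break 1 (new)  [load 160/330]
  150 → break 1  [load 310/330]
  260 → break 2 (new)  [load 260/330]
  260 → break 3 (new)  [load 260/330]
  280 → break 4 (new)  [load 280/330]
  80 → break 5 (new)  [load 80/330]
  180 → break 5  [load 260/330]
  150 → break 6 (new)  [load 150/330]
  60 → break 2  [load 320/330]
  160 → break 6  [load 310/330]
  130 → break 7 (new)  [load 130/330]
7 commercial breaks opened.

7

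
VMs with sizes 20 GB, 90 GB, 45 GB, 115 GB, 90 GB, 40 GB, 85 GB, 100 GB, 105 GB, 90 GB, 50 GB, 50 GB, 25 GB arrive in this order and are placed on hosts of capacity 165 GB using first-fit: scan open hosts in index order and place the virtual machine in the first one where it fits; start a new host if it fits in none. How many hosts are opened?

  20 → host 1 (new)  [load 20/165]
  90 → host 1  [load 110/165]
  45 → host 1  [load 155/165]
  115 → host 2 (new)  [load 115/165]
  90 → host 3 (new)  [load 90/165]
  40 → host 2  [load 155/165]
  85 → host 4 (new)  [load 85/165]
  100 → host 5 (new)  [load 100/165]
  105 → host 6 (new)  [load 105/165]
  90 → host 7 (new)  [load 90/165]
  50 → host 3  [load 140/165]
  50 → host 4  [load 135/165]
  25 → host 3  [load 165/165]
7 hosts opened.

7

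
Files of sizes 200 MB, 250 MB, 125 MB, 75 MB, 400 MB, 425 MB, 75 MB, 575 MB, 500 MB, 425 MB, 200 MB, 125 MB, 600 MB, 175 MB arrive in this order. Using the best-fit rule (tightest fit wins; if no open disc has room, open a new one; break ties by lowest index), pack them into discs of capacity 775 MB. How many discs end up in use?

  200 → disc 1 (new)  [load 200/775]
  250 → disc 1  [load 450/775]
  125 → disc 1  [load 575/775]
  75 → disc 1  [load 650/775]
  400 → disc 2 (new)  [load 400/775]
  425 → disc 3 (new)  [load 425/775]
  75 → disc 1  [load 725/775]
  575 → disc 4 (new)  [load 575/775]
  500 → disc 5 (new)  [load 500/775]
  425 → disc 6 (new)  [load 425/775]
  200 → disc 4  [load 775/775]
  125 → disc 5  [load 625/775]
  600 → disc 7 (new)  [load 600/775]
  175 → disc 7  [load 775/775]
7 discs opened.

7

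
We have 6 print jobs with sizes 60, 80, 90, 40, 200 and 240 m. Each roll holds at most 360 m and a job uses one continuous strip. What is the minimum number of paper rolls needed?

Total = 240 + 200 + 90 + 80 + 60 + 40 = 710 m.
Lower bound: ⌈710/360⌉ = 2 paper rolls.
A packing using 2 paper rolls:
  roll 1: 240 + 80 + 40 = 360
  roll 2: 200 + 90 + 60 = 350
This matches the lower bound, so 2 is optimal.

2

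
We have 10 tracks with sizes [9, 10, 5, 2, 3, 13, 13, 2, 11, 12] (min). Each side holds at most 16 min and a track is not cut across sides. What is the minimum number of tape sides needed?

Total = 13 + 13 + 12 + 11 + 10 + 9 + 5 + 3 + 2 + 2 = 80 min.
Lower bound: ⌈80/16⌉ = 5 tape sides.
Also, 6 tracks each exceed 8 min, and no two of those can share a side, so at least 6 tape sides are needed.
A packing using 6 tape sides:
  side 1: 13 + 3 = 16
  side 2: 13 + 2 = 15
  side 3: 12 + 2 = 14
  side 4: 11 + 5 = 16
  side 5: 10 = 10
  side 6: 9 = 9
This matches the lower bound, so 6 is optimal.

6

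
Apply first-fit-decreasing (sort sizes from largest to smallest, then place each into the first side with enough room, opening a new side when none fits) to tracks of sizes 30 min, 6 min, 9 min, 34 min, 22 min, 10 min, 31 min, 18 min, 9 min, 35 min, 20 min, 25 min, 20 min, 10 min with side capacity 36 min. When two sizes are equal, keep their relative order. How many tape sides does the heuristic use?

9

Sorted descending: 35, 34, 31, 30, 25, 22, 20, 20, 18, 10, 10, 9, 9, 6.
  35 → side 1 (new)  [load 35/36]
  34 → side 2 (new)  [load 34/36]
  31 → side 3 (new)  [load 31/36]
  30 → side 4 (new)  [load 30/36]
  25 → side 5 (new)  [load 25/36]
  22 → side 6 (new)  [load 22/36]
  20 → side 7 (new)  [load 20/36]
  20 → side 8 (new)  [load 20/36]
  18 → side 9 (new)  [load 18/36]
  10 → side 5  [load 35/36]
  10 → side 6  [load 32/36]
  9 → side 7  [load 29/36]
  9 → side 8  [load 29/36]
  6 → side 4  [load 36/36]
9 tape sides opened.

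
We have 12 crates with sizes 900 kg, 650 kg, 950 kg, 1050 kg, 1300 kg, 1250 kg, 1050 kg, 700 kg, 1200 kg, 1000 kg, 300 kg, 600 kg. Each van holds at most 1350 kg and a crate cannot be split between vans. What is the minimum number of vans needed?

Total = 1300 + 1250 + 1200 + 1050 + 1050 + 1000 + 950 + 900 + 700 + 650 + 600 + 300 = 10950 kg.
Lower bound: ⌈10950/1350⌉ = 9 vans.
A packing using 10 vans:
  van 1: 1300 = 1300
  van 2: 1250 = 1250
  van 3: 1200 = 1200
  van 4: 1050 + 300 = 1350
  van 5: 1050 = 1050
  van 6: 1000 = 1000
  van 7: 950 = 950
  van 8: 900 = 900
  van 9: 700 + 650 = 1350
  van 10: 600 = 600
No arrangement into 9 vans stays within capacity, so 10 is optimal.

10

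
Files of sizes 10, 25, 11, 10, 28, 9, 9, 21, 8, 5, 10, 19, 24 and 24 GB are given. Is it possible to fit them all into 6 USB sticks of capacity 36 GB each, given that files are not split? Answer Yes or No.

Total = 213 GB; ⌈213/36⌉ = 6.
The bound of 6 does not rule out 6, but exhaustive search shows no assignment into 6 USB sticks of capacity 36 GB exists — the minimum is 7.

No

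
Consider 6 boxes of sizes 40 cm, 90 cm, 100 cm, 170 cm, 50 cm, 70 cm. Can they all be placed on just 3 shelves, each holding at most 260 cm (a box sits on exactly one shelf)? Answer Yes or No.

A valid assignment using 2 shelves:
  shelf 1: 170 + 90 = 260
  shelf 2: 100 + 70 + 50 + 40 = 260
That uses only 2 ≤ 3, so 3 shelves are enough.

Yes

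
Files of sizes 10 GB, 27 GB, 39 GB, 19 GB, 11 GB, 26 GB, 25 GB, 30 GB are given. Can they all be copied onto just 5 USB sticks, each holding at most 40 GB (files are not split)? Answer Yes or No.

No

Total = 187 GB; ⌈187/40⌉ = 5.
The bound of 5 does not rule out 5, but exhaustive search shows no assignment into 5 USB sticks of capacity 40 GB exists — the minimum is 6.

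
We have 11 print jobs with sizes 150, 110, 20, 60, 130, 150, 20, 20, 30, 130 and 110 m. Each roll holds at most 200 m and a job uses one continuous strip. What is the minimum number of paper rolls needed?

6

Total = 150 + 150 + 130 + 130 + 110 + 110 + 60 + 30 + 20 + 20 + 20 = 930 m.
Lower bound: ⌈930/200⌉ = 5 paper rolls.
Also, 6 print jobs each exceed 100 m, and no two of those can share a roll, so at least 6 paper rolls are needed.
A packing using 6 paper rolls:
  roll 1: 150 + 30 + 20 = 200
  roll 2: 150 + 20 + 20 = 190
  roll 3: 130 + 60 = 190
  roll 4: 130 = 130
  roll 5: 110 = 110
  roll 6: 110 = 110
This matches the lower bound, so 6 is optimal.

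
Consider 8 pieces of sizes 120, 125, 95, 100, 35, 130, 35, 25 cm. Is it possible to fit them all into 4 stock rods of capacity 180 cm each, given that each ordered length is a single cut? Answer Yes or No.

No

Total = 665 cm; ⌈665/180⌉ = 4.
5 pieces each exceed half the capacity and cannot share a stock rod, forcing at least 5 stock rods.
At least 5 stock rods are required, but only 4 are allowed.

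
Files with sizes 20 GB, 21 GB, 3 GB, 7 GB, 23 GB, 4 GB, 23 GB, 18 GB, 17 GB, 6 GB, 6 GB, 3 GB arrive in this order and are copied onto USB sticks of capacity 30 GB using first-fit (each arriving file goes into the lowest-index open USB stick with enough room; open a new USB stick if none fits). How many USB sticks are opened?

6

  20 → USB stick 1 (new)  [load 20/30]
  21 → USB stick 2 (new)  [load 21/30]
  3 → USB stick 1  [load 23/30]
  7 → USB stick 1  [load 30/30]
  23 → USB stick 3 (new)  [load 23/30]
  4 → USB stick 2  [load 25/30]
  23 → USB stick 4 (new)  [load 23/30]
  18 → USB stick 5 (new)  [load 18/30]
  17 → USB stick 6 (new)  [load 17/30]
  6 → USB stick 3  [load 29/30]
  6 → USB stick 4  [load 29/30]
  3 → USB stick 2  [load 28/30]
6 USB sticks opened.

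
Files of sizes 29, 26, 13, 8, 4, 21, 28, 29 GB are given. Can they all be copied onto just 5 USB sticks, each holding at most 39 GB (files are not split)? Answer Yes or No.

Yes

A valid assignment using 5 USB sticks:
  USB stick 1: 29 + 8 = 37
  USB stick 2: 29 + 4 = 33
  USB stick 3: 28 = 28
  USB stick 4: 26 + 13 = 39
  USB stick 5: 21 = 21
Every load is within 39 GB, so 5 USB sticks suffice.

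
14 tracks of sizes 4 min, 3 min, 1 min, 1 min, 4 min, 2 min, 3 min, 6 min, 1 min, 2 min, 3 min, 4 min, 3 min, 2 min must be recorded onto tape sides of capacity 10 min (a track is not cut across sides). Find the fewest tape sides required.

4

Total = 6 + 4 + 4 + 4 + 3 + 3 + 3 + 3 + 2 + 2 + 2 + 1 + 1 + 1 = 39 min.
Lower bound: ⌈39/10⌉ = 4 tape sides.
A packing using 4 tape sides:
  side 1: 6 + 4 = 10
  side 2: 4 + 4 + 2 = 10
  side 3: 3 + 3 + 3 + 1 = 10
  side 4: 3 + 2 + 2 + 1 + 1 = 9
This matches the lower bound, so 4 is optimal.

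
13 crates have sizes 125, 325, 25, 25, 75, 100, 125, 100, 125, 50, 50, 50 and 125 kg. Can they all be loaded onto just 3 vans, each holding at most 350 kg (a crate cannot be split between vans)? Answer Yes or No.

No

Total = 1300 kg; ⌈1300/350⌉ = 4.
At least 4 vans are required, but only 3 are allowed.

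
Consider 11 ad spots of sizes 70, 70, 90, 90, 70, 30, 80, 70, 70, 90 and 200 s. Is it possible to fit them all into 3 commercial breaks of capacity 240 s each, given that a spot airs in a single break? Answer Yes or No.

No

Total = 930 s; ⌈930/240⌉ = 4.
At least 4 commercial breaks are required, but only 3 are allowed.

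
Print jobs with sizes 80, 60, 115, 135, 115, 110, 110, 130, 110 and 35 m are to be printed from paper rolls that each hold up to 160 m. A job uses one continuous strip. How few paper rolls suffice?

8

Total = 135 + 130 + 115 + 115 + 110 + 110 + 110 + 80 + 60 + 35 = 1000 m.
Lower bound: ⌈1000/160⌉ = 7 paper rolls.
A packing using 8 paper rolls:
  roll 1: 135 = 135
  roll 2: 130 = 130
  roll 3: 115 + 35 = 150
  roll 4: 115 = 115
  roll 5: 110 = 110
  roll 6: 110 = 110
  roll 7: 110 = 110
  roll 8: 80 + 60 = 140
No arrangement into 7 paper rolls stays within capacity, so 8 is optimal.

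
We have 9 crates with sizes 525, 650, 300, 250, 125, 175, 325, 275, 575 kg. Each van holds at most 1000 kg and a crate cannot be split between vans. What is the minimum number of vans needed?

Total = 650 + 575 + 525 + 325 + 300 + 275 + 250 + 175 + 125 = 3200 kg.
Lower bound: ⌈3200/1000⌉ = 4 vans.
A packing using 4 vans:
  van 1: 650 + 325 = 975
  van 2: 575 + 300 + 125 = 1000
  van 3: 525 + 275 + 175 = 975
  van 4: 250 = 250
This matches the lower bound, so 4 is optimal.

4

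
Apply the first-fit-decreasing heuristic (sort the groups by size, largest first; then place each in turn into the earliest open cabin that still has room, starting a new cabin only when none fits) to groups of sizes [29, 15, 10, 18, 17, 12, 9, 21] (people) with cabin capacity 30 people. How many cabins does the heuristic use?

Sorted descending: 29, 21, 18, 17, 15, 12, 10, 9.
  29 → cabin 1 (new)  [load 29/30]
  21 → cabin 2 (new)  [load 21/30]
  18 → cabin 3 (new)  [load 18/30]
  17 → cabin 4 (new)  [load 17/30]
  15 → cabin 5 (new)  [load 15/30]
  12 → cabin 3  [load 30/30]
  10 → cabin 4  [load 27/30]
  9 → cabin 2  [load 30/30]
5 cabins opened.

5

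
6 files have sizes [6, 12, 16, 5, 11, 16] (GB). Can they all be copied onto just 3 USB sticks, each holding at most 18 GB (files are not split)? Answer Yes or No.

No

Total = 66 GB; ⌈66/18⌉ = 4.
At least 4 USB sticks are required, but only 3 are allowed.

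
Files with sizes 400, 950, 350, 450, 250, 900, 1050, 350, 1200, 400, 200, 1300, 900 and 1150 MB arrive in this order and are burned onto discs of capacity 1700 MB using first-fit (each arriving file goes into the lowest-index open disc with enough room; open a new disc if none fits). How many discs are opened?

  400 → disc 1 (new)  [load 400/1700]
  950 → disc 1  [load 1350/1700]
  350 → disc 1  [load 1700/1700]
  450 → disc 2 (new)  [load 450/1700]
  250 → disc 2  [load 700/1700]
  900 → disc 2  [load 1600/1700]
  1050 → disc 3 (new)  [load 1050/1700]
  350 → disc 3  [load 1400/1700]
  1200 → disc 4 (new)  [load 1200/1700]
  400 → disc 4  [load 1600/1700]
  200 → disc 3  [load 1600/1700]
  1300 → disc 5 (new)  [load 1300/1700]
  900 → disc 6 (new)  [load 900/1700]
  1150 → disc 7 (new)  [load 1150/1700]
7 discs opened.

7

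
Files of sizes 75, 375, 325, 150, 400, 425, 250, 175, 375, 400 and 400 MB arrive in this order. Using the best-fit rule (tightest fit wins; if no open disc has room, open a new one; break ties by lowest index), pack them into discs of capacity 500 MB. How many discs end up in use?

  75 → disc 1 (new)  [load 75/500]
  375 → disc 1  [load 450/500]
  325 → disc 2 (new)  [load 325/500]
  150 → disc 2  [load 475/500]
  400 → disc 3 (new)  [load 400/500]
  425 → disc 4 (new)  [load 425/500]
  250 → disc 5 (new)  [load 250/500]
  175 → disc 5  [load 425/500]
  375 → disc 6 (new)  [load 375/500]
  400 → disc 7 (new)  [load 400/500]
  400 → disc 8 (new)  [load 400/500]
8 discs opened.

8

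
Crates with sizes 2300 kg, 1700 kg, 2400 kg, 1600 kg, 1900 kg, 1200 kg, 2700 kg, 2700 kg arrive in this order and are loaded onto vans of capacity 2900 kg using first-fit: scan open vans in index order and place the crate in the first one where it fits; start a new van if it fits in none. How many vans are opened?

  2300 → van 1 (new)  [load 2300/2900]
  1700 → van 2 (new)  [load 1700/2900]
  2400 → van 3 (new)  [load 2400/2900]
  1600 → van 4 (new)  [load 1600/2900]
  1900 → van 5 (new)  [load 1900/2900]
  1200 → van 2  [load 2900/2900]
  2700 → van 6 (new)  [load 2700/2900]
  2700 → van 7 (new)  [load 2700/2900]
7 vans opened.

7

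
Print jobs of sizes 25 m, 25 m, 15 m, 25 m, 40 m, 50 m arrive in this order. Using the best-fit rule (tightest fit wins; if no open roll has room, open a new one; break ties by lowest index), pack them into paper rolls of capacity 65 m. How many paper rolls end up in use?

  25 → roll 1 (new)  [load 25/65]
  25 → roll 1  [load 50/65]
  15 → roll 1  [load 65/65]
  25 → roll 2 (new)  [load 25/65]
  40 → roll 2  [load 65/65]
  50 → roll 3 (new)  [load 50/65]
3 paper rolls opened.

3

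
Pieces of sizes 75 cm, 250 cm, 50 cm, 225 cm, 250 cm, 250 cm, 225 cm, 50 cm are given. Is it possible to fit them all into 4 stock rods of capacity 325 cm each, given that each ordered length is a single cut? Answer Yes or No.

No

Total = 1375 cm; ⌈1375/325⌉ = 5.
At least 5 stock rods are required, but only 4 are allowed.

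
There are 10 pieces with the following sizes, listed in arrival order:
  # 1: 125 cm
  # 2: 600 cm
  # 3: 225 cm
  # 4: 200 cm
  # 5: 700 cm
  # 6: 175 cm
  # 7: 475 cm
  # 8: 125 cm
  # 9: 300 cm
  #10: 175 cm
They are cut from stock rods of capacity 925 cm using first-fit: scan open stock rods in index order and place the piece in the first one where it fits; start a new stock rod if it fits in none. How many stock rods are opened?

  125 → stock rod 1 (new)  [load 125/925]
  600 → stock rod 1  [load 725/925]
  225 → stock rod 2 (new)  [load 225/925]
  200 → stock rod 1  [load 925/925]
  700 → stock rod 2  [load 925/925]
  175 → stock rod 3 (new)  [load 175/925]
  475 → stock rod 3  [load 650/925]
  125 → stock rod 3  [load 775/925]
  300 → stock rod 4 (new)  [load 300/925]
  175 → stock rod 4  [load 475/925]
4 stock rods opened.

4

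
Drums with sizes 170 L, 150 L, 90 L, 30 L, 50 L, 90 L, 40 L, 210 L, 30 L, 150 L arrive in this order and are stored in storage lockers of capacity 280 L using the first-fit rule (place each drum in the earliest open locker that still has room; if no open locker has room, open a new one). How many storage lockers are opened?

  170 → locker 1 (new)  [load 170/280]
  150 → locker 2 (new)  [load 150/280]
  90 → locker 1  [load 260/280]
  30 → locker 2  [load 180/280]
  50 → locker 2  [load 230/280]
  90 → locker 3 (new)  [load 90/280]
  40 → locker 2  [load 270/280]
  210 → locker 4 (new)  [load 210/280]
  30 → locker 3  [load 120/280]
  150 → locker 3  [load 270/280]
4 storage lockers opened.

4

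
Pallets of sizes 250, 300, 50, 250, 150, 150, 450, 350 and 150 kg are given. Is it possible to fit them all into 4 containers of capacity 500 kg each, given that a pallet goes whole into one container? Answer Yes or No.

No

Total = 2100 kg; ⌈2100/500⌉ = 5.
At least 5 containers are required, but only 4 are allowed.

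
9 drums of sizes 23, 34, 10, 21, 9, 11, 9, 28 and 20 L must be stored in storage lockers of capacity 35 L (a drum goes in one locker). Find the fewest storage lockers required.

Total = 34 + 28 + 23 + 21 + 20 + 11 + 10 + 9 + 9 = 165 L.
Lower bound: ⌈165/35⌉ = 5 storage lockers.
A packing using 6 storage lockers:
  locker 1: 34 = 34
  locker 2: 28 = 28
  locker 3: 23 + 11 = 34
  locker 4: 21 + 10 = 31
  locker 5: 20 + 9 = 29
  locker 6: 9 = 9
No arrangement into 5 storage lockers stays within capacity, so 6 is optimal.

6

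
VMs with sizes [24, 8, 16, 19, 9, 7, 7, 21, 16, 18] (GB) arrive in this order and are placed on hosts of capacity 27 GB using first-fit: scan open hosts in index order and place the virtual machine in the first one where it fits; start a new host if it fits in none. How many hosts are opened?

  24 → host 1 (new)  [load 24/27]
  8 → host 2 (new)  [load 8/27]
  16 → host 2  [load 24/27]
  19 → host 3 (new)  [load 19/27]
  9 → host 4 (new)  [load 9/27]
  7 → host 3  [load 26/27]
  7 → host 4  [load 16/27]
  21 → host 5 (new)  [load 21/27]
  16 → host 6 (new)  [load 16/27]
  18 → host 7 (new)  [load 18/27]
7 hosts opened.

7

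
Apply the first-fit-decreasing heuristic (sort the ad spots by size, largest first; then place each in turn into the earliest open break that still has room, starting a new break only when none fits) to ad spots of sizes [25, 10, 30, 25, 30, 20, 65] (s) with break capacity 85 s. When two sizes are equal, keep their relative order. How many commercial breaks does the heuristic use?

3

Sorted descending: 65, 30, 30, 25, 25, 20, 10.
  65 → break 1 (new)  [load 65/85]
  30 → break 2 (new)  [load 30/85]
  30 → break 2  [load 60/85]
  25 → break 2  [load 85/85]
  25 → break 3 (new)  [load 25/85]
  20 → break 1  [load 85/85]
  10 → break 3  [load 35/85]
3 commercial breaks opened.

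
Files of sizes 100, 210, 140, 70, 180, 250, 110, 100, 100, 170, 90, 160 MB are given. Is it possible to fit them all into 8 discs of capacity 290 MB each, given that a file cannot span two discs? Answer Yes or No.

Yes

A valid assignment using 7 discs:
  disc 1: 250 = 250
  disc 2: 210 + 70 = 280
  disc 3: 180 + 110 = 290
  disc 4: 170 + 100 = 270
  disc 5: 160 + 100 = 260
  disc 6: 140 + 100 = 240
  disc 7: 90 = 90
That uses only 7 ≤ 8, so 8 discs are enough.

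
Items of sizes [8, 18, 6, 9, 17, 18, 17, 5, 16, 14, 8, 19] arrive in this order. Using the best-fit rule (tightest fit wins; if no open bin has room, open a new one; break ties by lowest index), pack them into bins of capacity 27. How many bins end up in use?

8

  8 → bin 1 (new)  [load 8/27]
  18 → bin 1  [load 26/27]
  6 → bin 2 (new)  [load 6/27]
  9 → bin 2  [load 15/27]
  17 → bin 3 (new)  [load 17/27]
  18 → bin 4 (new)  [load 18/27]
  17 → bin 5 (new)  [load 17/27]
  5 → bin 4  [load 23/27]
  16 → bin 6 (new)  [load 16/27]
  14 → bin 7 (new)  [load 14/27]
  8 → bin 3  [load 25/27]
  19 → bin 8 (new)  [load 19/27]
8 bins opened.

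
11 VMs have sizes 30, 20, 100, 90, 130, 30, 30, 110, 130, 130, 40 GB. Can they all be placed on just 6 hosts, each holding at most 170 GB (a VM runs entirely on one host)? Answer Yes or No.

Yes

A valid assignment using 6 hosts:
  host 1: 130 + 40 = 170
  host 2: 130 + 30 = 160
  host 3: 130 + 30 = 160
  host 4: 110 + 30 + 20 = 160
  host 5: 100 = 100
  host 6: 90 = 90
Every load is within 170 GB, so 6 hosts suffice.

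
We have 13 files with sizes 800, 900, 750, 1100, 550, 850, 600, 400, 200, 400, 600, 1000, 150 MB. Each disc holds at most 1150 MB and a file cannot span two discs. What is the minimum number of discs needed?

8

Total = 1100 + 1000 + 900 + 850 + 800 + 750 + 600 + 600 + 550 + 400 + 400 + 200 + 150 = 8300 MB.
Lower bound: ⌈8300/1150⌉ = 8 discs.
A packing using 8 discs:
  disc 1: 1100 = 1100
  disc 2: 1000 + 150 = 1150
  disc 3: 900 + 200 = 1100
  disc 4: 850 = 850
  disc 5: 800 = 800
  disc 6: 750 + 400 = 1150
  disc 7: 600 + 550 = 1150
  disc 8: 600 + 400 = 1000
This matches the lower bound, so 8 is optimal.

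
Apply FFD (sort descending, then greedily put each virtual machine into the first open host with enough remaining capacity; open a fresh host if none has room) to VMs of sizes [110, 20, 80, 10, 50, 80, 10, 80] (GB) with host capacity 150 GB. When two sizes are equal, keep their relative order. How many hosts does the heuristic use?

4

Sorted descending: 110, 80, 80, 80, 50, 20, 10, 10.
  110 → host 1 (new)  [load 110/150]
  80 → host 2 (new)  [load 80/150]
  80 → host 3 (new)  [load 80/150]
  80 → host 4 (new)  [load 80/150]
  50 → host 2  [load 130/150]
  20 → host 1  [load 130/150]
  10 → host 1  [load 140/150]
  10 → host 1  [load 150/150]
4 hosts opened.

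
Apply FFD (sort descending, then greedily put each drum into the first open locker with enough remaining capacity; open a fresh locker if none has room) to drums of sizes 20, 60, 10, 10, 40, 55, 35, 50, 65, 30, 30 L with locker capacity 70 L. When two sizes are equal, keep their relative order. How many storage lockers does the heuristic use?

Sorted descending: 65, 60, 55, 50, 40, 35, 30, 30, 20, 10, 10.
  65 → locker 1 (new)  [load 65/70]
  60 → locker 2 (new)  [load 60/70]
  55 → locker 3 (new)  [load 55/70]
  50 → locker 4 (new)  [load 50/70]
  40 → locker 5 (new)  [load 40/70]
  35 → locker 6 (new)  [load 35/70]
  30 → locker 5  [load 70/70]
  30 → locker 6  [load 65/70]
  20 → locker 4  [load 70/70]
  10 → locker 2  [load 70/70]
  10 → locker 3  [load 65/70]
6 storage lockers opened.

6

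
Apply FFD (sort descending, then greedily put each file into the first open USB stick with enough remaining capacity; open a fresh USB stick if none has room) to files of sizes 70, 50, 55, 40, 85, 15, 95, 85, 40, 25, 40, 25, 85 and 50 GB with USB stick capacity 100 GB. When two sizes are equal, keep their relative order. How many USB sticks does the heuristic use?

9

Sorted descending: 95, 85, 85, 85, 70, 55, 50, 50, 40, 40, 40, 25, 25, 15.
  95 → USB stick 1 (new)  [load 95/100]
  85 → USB stick 2 (new)  [load 85/100]
  85 → USB stick 3 (new)  [load 85/100]
  85 → USB stick 4 (new)  [load 85/100]
  70 → USB stick 5 (new)  [load 70/100]
  55 → USB stick 6 (new)  [load 55/100]
  50 → USB stick 7 (new)  [load 50/100]
  50 → USB stick 7  [load 100/100]
  40 → USB stick 6  [load 95/100]
  40 → USB stick 8 (new)  [load 40/100]
  40 → USB stick 8  [load 80/100]
  25 → USB stick 5  [load 95/100]
  25 → USB stick 9 (new)  [load 25/100]
  15 → USB stick 2  [load 100/100]
9 USB sticks opened.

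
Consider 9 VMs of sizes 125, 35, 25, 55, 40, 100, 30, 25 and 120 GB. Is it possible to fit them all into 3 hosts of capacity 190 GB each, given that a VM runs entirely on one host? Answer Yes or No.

Yes

A valid assignment using 3 hosts:
  host 1: 125 + 55 = 180
  host 2: 120 + 40 + 30 = 190
  host 3: 100 + 35 + 25 + 25 = 185
Every load is within 190 GB, so 3 hosts suffice.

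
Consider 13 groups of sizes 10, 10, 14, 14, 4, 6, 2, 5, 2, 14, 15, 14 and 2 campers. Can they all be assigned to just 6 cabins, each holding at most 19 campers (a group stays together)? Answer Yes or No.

No

Total = 112 campers; ⌈112/19⌉ = 6.
7 groups each exceed half the capacity and cannot share a cabin, forcing at least 7 cabins.
At least 7 cabins are required, but only 6 are allowed.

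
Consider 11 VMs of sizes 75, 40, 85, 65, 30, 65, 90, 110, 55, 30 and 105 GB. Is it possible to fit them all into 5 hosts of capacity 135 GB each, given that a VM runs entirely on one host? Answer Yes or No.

No

Total = 750 GB; ⌈750/135⌉ = 6.
At least 6 hosts are required, but only 5 are allowed.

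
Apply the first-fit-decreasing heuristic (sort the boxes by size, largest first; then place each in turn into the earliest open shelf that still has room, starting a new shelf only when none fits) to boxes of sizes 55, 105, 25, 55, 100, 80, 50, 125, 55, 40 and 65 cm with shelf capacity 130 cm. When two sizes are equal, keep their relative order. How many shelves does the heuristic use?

Sorted descending: 125, 105, 100, 80, 65, 55, 55, 55, 50, 40, 25.
  125 → shelf 1 (new)  [load 125/130]
  105 → shelf 2 (new)  [load 105/130]
  100 → shelf 3 (new)  [load 100/130]
  80 → shelf 4 (new)  [load 80/130]
  65 → shelf 5 (new)  [load 65/130]
  55 → shelf 5  [load 120/130]
  55 → shelf 6 (new)  [load 55/130]
  55 → shelf 6  [load 110/130]
  50 → shelf 4  [load 130/130]
  40 → shelf 7 (new)  [load 40/130]
  25 → shelf 2  [load 130/130]
7 shelves opened.

7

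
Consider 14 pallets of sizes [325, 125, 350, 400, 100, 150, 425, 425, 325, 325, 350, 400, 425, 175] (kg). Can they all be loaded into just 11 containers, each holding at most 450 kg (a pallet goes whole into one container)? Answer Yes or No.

Yes

A valid assignment using 11 containers:
  container 1: 425 = 425
  container 2: 425 = 425
  container 3: 425 = 425
  container 4: 400 = 400
  container 5: 400 = 400
  container 6: 350 + 100 = 450
  container 7: 350 = 350
  container 8: 325 + 125 = 450
  container 9: 325 = 325
  container 10: 325 = 325
  container 11: 175 + 150 = 325
Every load is within 450 kg, so 11 containers suffice.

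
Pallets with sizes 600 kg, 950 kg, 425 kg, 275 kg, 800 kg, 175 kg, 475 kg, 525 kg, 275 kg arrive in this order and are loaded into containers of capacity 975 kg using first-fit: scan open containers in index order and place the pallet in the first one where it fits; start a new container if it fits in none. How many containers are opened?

  600 → container 1 (new)  [load 600/975]
  950 → container 2 (new)  [load 950/975]
  425 → container 3 (new)  [load 425/975]
  275 → container 1  [load 875/975]
  800 → container 4 (new)  [load 800/975]
  175 → container 3  [load 600/975]
  475 → container 5 (new)  [load 475/975]
  525 → container 6 (new)  [load 525/975]
  275 → container 3  [load 875/975]
6 containers opened.

6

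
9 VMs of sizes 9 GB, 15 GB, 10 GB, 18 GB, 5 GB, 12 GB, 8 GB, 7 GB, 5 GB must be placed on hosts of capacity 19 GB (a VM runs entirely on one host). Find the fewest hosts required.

Total = 18 + 15 + 12 + 10 + 9 + 8 + 7 + 5 + 5 = 89 GB.
Lower bound: ⌈89/19⌉ = 5 hosts.
A packing using 5 hosts:
  host 1: 18 = 18
  host 2: 15 = 15
  host 3: 12 + 7 = 19
  host 4: 10 + 9 = 19
  host 5: 8 + 5 + 5 = 18
This matches the lower bound, so 5 is optimal.

5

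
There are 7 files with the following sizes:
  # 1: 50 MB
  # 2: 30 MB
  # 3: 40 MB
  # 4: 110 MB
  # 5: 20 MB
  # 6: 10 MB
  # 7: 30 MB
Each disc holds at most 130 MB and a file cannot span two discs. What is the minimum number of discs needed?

3

Total = 110 + 50 + 40 + 30 + 30 + 20 + 10 = 290 MB.
Lower bound: ⌈290/130⌉ = 3 discs.
A packing using 3 discs:
  disc 1: 110 + 20 = 130
  disc 2: 50 + 40 + 30 + 10 = 130
  disc 3: 30 = 30
This matches the lower bound, so 3 is optimal.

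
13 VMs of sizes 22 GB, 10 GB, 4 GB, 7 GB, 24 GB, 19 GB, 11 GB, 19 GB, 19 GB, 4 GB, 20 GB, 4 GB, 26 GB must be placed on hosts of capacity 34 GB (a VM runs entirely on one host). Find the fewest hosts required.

7

Total = 26 + 24 + 22 + 20 + 19 + 19 + 19 + 11 + 10 + 7 + 4 + 4 + 4 = 189 GB.
Lower bound: ⌈189/34⌉ = 6 hosts.
Also, 7 VMs each exceed 17 GB, and no two of those can share a host, so at least 7 hosts are needed.
A packing using 7 hosts:
  host 1: 26 + 7 = 33
  host 2: 24 + 10 = 34
  host 3: 22 + 11 = 33
  host 4: 20 + 4 + 4 + 4 = 32
  host 5: 19 = 19
  host 6: 19 = 19
  host 7: 19 = 19
This matches the lower bound, so 7 is optimal.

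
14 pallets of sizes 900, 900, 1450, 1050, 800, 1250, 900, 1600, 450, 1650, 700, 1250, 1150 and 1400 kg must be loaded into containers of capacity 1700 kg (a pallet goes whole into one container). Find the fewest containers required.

11

Total = 1650 + 1600 + 1450 + 1400 + 1250 + 1250 + 1150 + 1050 + 900 + 900 + 900 + 800 + 700 + 450 = 15450 kg.
Lower bound: ⌈15450/1700⌉ = 10 containers.
Also, 11 pallets each exceed 850 kg, and no two of those can share a container, so at least 11 containers are needed.
A packing using 11 containers:
  container 1: 1650 = 1650
  container 2: 1600 = 1600
  container 3: 1450 = 1450
  container 4: 1400 = 1400
  container 5: 1250 + 450 = 1700
  container 6: 1250 = 1250
  container 7: 1150 = 1150
  container 8: 1050 = 1050
  container 9: 900 + 800 = 1700
  container 10: 900 + 700 = 1600
  container 11: 900 = 900
This matches the lower bound, so 11 is optimal.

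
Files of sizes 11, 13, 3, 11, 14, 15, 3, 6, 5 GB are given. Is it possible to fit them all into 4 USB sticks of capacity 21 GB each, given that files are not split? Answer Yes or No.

No

Total = 81 GB; ⌈81/21⌉ = 4.
5 files each exceed half the capacity and cannot share a USB stick, forcing at least 5 USB sticks.
At least 5 USB sticks are required, but only 4 are allowed.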